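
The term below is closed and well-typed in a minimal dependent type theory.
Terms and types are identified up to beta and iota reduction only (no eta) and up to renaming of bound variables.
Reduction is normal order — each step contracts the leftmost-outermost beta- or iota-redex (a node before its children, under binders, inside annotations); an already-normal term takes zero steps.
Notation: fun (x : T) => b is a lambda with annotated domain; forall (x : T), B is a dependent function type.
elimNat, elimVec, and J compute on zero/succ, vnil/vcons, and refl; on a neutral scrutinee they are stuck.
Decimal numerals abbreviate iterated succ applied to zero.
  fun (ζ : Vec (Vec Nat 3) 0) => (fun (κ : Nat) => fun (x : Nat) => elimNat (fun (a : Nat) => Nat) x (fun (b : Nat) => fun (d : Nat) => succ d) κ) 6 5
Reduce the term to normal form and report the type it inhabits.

reduced normal form:
  fun (ζ : Vec (Vec Nat 3) 0) => 11
type:
  forall (ζ : Vec (Vec Nat 3) 0), Nat
observation: 21 normal-order steps normalize the term, beginning with a beta-redex.


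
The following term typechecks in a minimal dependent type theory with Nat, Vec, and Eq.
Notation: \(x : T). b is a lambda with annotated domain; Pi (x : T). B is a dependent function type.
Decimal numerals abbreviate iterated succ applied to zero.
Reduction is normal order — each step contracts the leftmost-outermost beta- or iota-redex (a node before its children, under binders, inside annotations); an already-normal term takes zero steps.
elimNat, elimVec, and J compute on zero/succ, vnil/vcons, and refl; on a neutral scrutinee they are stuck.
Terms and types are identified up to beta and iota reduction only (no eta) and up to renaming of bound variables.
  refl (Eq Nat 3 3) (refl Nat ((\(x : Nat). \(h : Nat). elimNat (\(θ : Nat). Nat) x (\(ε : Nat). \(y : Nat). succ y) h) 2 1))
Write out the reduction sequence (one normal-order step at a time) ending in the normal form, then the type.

reduction (normal order):
  refl (Eq Nat 3 3) (refl Nat ((\(x : Nat). \(h : Nat). elimNat (\(θ : Nat). Nat) x (\(ε : Nat). \(y : Nat). succ y) h) 2 1))
  ~> refl (Eq Nat 3 3) (refl Nat ((\(x : Nat). elimNat (\(h : Nat). Nat) 2 (\(θ : Nat). \(ε : Nat). succ ε) x) 1))
  ~> refl (Eq Nat 3 3) (refl Nat (elimNat (\(x : Nat). Nat) 2 (\(h : Nat). \(θ : Nat). succ θ) 1))
  ~> refl (Eq Nat 3 3) (refl Nat ((\(x : Nat). \(h : Nat). succ h) 0 (elimNat (\(θ : Nat). Nat) 2 (\(ε : Nat). \(y : Nat). succ y) 0)))
  ~> refl (Eq Nat 3 3) (refl Nat ((\(x : Nat). succ x) (elimNat (\(h : Nat). Nat) 2 (\(θ : Nat). \(ε : Nat). succ ε) 0)))
  ~> refl (Eq Nat 3 3) (refl Nat (succ (elimNat (\(x : Nat). Nat) 2 (\(h : Nat). \(θ : Nat). succ θ) 0)))
  ~> refl (Eq Nat 3 3) (refl Nat 3)
inferred type:
  Eq (Eq Nat 3 3) (refl Nat 3) (refl Nat 3)


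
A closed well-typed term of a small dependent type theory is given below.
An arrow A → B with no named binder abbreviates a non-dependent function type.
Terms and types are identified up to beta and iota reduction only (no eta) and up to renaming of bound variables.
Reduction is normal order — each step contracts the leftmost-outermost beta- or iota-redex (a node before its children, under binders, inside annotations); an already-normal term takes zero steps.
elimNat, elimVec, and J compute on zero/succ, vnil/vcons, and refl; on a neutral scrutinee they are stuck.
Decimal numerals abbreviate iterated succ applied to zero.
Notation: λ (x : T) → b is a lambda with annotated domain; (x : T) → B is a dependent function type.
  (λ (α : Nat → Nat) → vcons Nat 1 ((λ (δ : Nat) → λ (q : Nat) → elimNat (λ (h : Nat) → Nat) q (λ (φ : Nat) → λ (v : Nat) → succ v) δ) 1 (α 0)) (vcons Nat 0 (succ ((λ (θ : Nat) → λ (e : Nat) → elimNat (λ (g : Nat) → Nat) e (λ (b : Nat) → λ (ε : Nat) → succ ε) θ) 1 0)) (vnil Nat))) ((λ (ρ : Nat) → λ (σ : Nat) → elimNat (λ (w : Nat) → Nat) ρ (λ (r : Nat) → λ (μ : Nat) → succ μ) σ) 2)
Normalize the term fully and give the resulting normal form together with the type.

normal form:
  vcons Nat 1 3 (vcons Nat 0 2 (vnil Nat))
the term's type:
  Vec Nat 2
observation: reduction starts at a beta-redex, and 16 normal-order steps reach the normal form.


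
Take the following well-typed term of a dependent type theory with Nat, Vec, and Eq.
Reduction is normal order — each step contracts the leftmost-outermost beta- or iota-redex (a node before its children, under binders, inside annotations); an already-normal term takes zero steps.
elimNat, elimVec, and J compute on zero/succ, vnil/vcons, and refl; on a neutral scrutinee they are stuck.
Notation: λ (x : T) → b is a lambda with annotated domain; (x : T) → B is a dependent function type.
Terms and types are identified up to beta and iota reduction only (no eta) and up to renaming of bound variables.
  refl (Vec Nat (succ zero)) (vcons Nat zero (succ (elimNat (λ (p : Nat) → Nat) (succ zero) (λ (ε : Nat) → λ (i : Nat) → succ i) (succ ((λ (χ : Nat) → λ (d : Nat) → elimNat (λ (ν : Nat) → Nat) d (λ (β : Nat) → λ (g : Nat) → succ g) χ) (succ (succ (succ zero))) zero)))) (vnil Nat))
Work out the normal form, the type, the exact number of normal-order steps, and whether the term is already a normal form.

normal form:
  refl (Vec Nat (succ zero)) (vcons Nat zero (succ (succ (succ (succ (succ (succ zero)))))) (vnil Nat))
the term's type:
  Eq (Vec Nat (succ zero)) (vcons Nat zero (succ (succ (succ (succ (succ (succ zero)))))) (vnil Nat)) (vcons Nat zero (succ (succ (succ (succ (succ (succ zero)))))) (vnil Nat))
normal-order step count: 25
already normal: no
first redex: an elimNat iota-redex


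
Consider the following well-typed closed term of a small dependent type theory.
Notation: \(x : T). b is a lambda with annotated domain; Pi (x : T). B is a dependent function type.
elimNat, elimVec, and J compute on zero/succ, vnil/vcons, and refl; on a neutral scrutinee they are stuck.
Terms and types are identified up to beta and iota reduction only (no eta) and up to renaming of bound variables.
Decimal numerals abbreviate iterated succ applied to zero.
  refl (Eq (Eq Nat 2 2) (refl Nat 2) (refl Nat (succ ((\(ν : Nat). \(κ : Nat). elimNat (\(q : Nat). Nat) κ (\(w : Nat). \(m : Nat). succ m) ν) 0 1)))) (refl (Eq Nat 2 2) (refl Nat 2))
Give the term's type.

type:
  Eq (Eq (Eq Nat 2 2) (refl Nat 2) (refl Nat 2)) (refl (Eq Nat 2 2) (refl Nat 2)) (refl (Eq Nat 2 2) (refl Nat 2))


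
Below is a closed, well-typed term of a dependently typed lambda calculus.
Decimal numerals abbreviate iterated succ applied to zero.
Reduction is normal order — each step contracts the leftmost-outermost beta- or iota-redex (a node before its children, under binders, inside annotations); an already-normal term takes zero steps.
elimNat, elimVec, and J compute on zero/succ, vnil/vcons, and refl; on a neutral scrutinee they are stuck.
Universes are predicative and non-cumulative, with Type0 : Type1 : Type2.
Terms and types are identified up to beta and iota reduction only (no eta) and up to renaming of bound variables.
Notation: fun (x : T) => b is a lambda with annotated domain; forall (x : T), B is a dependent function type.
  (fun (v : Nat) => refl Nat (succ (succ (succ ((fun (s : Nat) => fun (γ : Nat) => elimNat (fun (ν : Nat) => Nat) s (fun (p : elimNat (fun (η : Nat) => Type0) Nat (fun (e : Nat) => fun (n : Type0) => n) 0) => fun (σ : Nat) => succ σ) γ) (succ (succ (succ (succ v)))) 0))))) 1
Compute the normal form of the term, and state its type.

reduced normal form:
  refl Nat 8
type:
  Eq Nat 8 8
observation: contracting a beta-redex first, the term normalizes in 4 steps.


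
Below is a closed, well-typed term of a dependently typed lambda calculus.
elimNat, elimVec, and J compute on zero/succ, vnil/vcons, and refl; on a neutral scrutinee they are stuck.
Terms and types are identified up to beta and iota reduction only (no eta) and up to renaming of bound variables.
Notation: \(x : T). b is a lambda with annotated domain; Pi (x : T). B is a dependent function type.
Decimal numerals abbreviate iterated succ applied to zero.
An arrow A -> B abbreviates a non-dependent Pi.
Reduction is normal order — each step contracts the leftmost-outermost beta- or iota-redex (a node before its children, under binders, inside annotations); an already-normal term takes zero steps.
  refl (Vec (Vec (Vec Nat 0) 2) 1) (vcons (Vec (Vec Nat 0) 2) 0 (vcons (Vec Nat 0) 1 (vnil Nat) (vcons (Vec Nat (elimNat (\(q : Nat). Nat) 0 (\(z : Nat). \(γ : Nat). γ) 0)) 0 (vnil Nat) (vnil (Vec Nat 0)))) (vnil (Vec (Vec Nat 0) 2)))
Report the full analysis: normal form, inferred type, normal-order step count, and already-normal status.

reduced normal form:
  refl (Vec (Vec (Vec Nat 0) 2) 1) (vcons (Vec (Vec Nat 0) 2) 0 (vcons (Vec Nat 0) 1 (vnil Nat) (vcons (Vec Nat 0) 0 (vnil Nat) (vnil (Vec Nat 0)))) (vnil (Vec (Vec Nat 0) 2)))
inferred type:
  Eq (Vec (Vec (Vec Nat 0) 2) 1) (vcons (Vec (Vec Nat 0) 2) 0 (vcons (Vec Nat 0) 1 (vnil Nat) (vcons (Vec Nat 0) 0 (vnil Nat) (vnil (Vec Nat 0)))) (vnil (Vec (Vec Nat 0) 2))) (vcons (Vec (Vec Nat 0) 2) 0 (vcons (Vec Nat 0) 1 (vnil Nat) (vcons (Vec Nat 0) 0 (vnil Nat) (vnil (Vec Nat 0)))) (vnil (Vec (Vec Nat 0) 2)))
reduction steps (normal order): 1
started in normal form: no
first contracted redex: an elimNat iota-redex


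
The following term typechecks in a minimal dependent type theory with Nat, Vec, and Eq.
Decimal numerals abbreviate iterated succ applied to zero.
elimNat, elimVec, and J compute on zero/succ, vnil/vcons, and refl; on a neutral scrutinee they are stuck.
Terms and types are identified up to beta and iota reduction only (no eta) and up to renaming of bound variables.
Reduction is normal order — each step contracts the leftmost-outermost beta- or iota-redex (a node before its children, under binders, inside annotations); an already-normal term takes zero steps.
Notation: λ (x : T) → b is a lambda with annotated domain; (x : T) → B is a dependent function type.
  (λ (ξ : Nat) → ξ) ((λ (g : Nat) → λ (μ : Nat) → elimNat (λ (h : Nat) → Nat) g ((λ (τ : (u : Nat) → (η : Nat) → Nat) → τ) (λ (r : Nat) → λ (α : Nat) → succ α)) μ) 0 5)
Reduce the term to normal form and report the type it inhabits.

resulting normal form:
  5
type:
  Nat


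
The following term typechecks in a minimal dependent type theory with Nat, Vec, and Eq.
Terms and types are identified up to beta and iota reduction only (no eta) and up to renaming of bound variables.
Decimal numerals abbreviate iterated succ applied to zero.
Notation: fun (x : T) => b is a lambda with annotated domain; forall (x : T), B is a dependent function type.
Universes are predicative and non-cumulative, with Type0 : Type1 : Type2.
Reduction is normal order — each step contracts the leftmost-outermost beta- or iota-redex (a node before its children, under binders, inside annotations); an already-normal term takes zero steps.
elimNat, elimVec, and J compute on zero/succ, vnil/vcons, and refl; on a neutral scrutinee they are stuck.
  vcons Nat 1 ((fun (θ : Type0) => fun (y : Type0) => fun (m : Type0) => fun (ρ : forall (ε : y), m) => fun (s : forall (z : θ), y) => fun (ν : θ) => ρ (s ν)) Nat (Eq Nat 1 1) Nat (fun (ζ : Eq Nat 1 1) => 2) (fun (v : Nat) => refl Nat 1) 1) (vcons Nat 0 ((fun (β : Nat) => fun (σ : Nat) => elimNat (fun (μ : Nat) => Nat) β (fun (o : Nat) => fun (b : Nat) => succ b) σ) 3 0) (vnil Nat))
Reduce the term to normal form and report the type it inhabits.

resulting normal form:
  vcons Nat 1 2 (vcons Nat 0 3 (vnil Nat))
the term's type:
  Vec Nat 2
observation: the term reaches its normal form after 10 normal-order steps.


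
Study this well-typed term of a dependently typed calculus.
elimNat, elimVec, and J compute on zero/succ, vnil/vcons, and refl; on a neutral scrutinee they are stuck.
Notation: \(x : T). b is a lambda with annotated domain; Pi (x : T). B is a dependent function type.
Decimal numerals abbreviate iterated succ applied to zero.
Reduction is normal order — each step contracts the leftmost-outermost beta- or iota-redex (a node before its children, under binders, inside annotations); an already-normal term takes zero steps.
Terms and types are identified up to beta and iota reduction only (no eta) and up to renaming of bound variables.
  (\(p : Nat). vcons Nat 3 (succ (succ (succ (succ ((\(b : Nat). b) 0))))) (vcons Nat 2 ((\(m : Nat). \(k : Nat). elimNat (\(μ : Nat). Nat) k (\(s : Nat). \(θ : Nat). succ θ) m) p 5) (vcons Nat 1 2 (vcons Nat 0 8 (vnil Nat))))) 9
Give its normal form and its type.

normal form:
  vcons Nat 3 4 (vcons Nat 2 14 (vcons Nat 1 2 (vcons Nat 0 8 (vnil Nat))))
type:
  Vec Nat 4


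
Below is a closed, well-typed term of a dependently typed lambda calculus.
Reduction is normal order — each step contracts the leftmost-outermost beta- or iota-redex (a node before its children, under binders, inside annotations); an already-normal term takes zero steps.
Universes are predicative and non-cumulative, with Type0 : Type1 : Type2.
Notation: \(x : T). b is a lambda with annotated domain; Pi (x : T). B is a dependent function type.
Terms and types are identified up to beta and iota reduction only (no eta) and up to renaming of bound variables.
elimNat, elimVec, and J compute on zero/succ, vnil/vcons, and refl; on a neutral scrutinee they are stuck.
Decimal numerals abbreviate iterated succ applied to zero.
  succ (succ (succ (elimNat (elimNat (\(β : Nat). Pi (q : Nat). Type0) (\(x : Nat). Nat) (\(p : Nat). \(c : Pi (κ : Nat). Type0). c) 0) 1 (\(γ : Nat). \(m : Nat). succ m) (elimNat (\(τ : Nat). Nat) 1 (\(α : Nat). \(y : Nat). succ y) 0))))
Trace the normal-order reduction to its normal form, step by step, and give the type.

normal-order reduction sequence:
  succ (succ (succ (elimNat (elimNat (\(β : Nat). Pi (q : Nat). Type0) (\(x : Nat). Nat) (\(p : Nat). \(c : Pi (κ : Nat). Type0). c) 0) 1 (\(γ : Nat). \(m : Nat). succ m) (elimNat (\(τ : Nat). Nat) 1 (\(α : Nat). \(y : Nat). succ y) 0))))
  ~> succ (succ (succ (elimNat (\(β : Nat). Nat) 1 (\(q : Nat). \(x : Nat). succ x) (elimNat (\(p : Nat). Nat) 1 (\(c : Nat). \(κ : Nat). succ κ) 0))))
  ~> succ (succ (succ (elimNat (\(β : Nat). Nat) 1 (\(q : Nat). \(x : Nat). succ x) 1)))
  ~> succ (succ (succ ((\(β : Nat). \(q : Nat). succ q) 0 (elimNat (\(x : Nat). Nat) 1 (\(p : Nat). \(c : Nat). succ c) 0))))
  ~> succ (succ (succ ((\(β : Nat). succ β) (elimNat (\(q : Nat). Nat) 1 (\(x : Nat). \(p : Nat). succ p) 0))))
  ~> succ (succ (succ (succ (elimNat (\(β : Nat). Nat) 1 (\(q : Nat). \(x : Nat). succ x) 0))))
  ~> 5
type:
  Nat


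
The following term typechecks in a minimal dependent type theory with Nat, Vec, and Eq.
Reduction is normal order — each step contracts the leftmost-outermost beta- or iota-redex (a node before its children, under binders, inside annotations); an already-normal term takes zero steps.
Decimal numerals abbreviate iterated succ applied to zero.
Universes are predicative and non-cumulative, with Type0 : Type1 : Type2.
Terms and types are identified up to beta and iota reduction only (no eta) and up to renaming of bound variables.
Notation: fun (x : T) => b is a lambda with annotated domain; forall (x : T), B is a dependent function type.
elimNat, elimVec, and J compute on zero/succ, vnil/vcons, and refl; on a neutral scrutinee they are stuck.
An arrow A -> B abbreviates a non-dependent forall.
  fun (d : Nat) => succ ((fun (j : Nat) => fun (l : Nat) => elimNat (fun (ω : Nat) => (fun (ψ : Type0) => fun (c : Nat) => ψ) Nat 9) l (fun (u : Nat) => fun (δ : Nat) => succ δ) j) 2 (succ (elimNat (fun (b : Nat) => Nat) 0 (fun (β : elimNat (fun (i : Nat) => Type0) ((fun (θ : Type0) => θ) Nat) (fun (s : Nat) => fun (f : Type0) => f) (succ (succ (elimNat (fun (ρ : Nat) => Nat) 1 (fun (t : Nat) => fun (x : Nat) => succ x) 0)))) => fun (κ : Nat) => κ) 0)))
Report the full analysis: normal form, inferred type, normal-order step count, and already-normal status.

reduced normal form:
  fun (d : Nat) => 4
inferred type:
  Nat -> Nat
normal-order step count: 10
started in normal form: no
first contracted redex: a beta-redex


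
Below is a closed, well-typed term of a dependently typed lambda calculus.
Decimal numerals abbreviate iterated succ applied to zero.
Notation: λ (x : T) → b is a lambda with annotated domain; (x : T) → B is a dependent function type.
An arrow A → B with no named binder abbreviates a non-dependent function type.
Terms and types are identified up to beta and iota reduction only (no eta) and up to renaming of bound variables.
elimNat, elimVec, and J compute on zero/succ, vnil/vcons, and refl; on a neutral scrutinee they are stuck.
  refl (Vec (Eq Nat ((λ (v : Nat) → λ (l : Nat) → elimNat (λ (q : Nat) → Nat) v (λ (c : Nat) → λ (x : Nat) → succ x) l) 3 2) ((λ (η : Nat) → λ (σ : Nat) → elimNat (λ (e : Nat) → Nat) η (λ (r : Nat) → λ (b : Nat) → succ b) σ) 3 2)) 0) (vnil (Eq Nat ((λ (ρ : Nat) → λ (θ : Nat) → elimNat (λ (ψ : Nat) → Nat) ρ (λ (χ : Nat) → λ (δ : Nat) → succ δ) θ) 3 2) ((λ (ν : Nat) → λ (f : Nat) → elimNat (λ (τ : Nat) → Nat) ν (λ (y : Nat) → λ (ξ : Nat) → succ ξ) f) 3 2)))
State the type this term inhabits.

the term's type:
  Eq (Vec (Eq Nat 5 5) 0) (vnil (Eq Nat 5 5)) (vnil (Eq Nat 5 5))


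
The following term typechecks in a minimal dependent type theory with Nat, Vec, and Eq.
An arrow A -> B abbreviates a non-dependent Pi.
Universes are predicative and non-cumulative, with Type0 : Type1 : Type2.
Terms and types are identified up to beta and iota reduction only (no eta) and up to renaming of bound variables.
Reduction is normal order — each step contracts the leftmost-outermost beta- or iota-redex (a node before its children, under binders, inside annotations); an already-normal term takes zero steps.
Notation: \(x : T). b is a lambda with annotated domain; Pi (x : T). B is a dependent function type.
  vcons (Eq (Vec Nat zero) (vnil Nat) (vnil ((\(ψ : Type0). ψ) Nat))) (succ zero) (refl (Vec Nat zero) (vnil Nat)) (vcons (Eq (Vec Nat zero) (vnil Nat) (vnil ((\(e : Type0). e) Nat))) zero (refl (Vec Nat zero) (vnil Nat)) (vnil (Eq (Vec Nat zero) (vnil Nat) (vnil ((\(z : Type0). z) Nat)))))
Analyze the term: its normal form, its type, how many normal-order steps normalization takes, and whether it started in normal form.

normal form:
  vcons (Eq (Vec Nat zero) (vnil Nat) (vnil Nat)) (succ zero) (refl (Vec Nat zero) (vnil Nat)) (vcons (Eq (Vec Nat zero) (vnil Nat) (vnil Nat)) zero (refl (Vec Nat zero) (vnil Nat)) (vnil (Eq (Vec Nat zero) (vnil Nat) (vnil Nat))))
inferred type:
  Vec (Eq (Vec Nat zero) (vnil Nat) (vnil Nat)) (succ (succ zero))
normal-order step count: 3
already normal: no
first contracted redex: a beta-redex


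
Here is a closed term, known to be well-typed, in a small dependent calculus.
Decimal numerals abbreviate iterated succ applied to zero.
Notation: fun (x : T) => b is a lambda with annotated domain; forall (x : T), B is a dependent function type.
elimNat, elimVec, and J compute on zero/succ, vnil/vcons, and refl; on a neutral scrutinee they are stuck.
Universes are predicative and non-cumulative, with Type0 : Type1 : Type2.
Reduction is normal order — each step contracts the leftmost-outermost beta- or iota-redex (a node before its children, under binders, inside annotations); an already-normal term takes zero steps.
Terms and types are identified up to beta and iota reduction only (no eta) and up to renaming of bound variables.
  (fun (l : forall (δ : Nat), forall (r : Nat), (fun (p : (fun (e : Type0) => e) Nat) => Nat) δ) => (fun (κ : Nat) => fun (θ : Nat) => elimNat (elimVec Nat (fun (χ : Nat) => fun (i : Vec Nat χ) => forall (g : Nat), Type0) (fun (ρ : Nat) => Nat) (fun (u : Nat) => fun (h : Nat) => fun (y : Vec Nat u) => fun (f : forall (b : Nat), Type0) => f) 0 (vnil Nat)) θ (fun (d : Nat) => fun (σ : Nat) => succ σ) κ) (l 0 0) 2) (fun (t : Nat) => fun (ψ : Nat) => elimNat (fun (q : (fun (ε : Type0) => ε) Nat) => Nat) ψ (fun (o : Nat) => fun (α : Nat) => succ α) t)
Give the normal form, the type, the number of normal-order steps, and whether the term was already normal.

reduced normal form:
  2
inferred type:
  Nat
reduction steps (normal order): 8
started in normal form: no
first contracted redex: a beta-redex


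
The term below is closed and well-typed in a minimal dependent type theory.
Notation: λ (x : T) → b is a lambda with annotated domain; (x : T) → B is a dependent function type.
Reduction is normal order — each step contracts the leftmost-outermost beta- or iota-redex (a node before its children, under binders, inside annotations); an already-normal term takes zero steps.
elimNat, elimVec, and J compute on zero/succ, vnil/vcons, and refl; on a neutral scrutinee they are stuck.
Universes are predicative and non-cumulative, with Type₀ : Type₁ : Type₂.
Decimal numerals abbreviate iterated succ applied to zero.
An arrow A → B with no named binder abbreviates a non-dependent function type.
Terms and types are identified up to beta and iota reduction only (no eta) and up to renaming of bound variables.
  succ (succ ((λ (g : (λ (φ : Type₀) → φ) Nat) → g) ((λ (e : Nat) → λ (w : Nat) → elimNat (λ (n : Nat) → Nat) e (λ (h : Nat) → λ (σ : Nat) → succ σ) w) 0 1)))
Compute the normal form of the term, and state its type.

resulting normal form:
  3
inferred type:
  Nat


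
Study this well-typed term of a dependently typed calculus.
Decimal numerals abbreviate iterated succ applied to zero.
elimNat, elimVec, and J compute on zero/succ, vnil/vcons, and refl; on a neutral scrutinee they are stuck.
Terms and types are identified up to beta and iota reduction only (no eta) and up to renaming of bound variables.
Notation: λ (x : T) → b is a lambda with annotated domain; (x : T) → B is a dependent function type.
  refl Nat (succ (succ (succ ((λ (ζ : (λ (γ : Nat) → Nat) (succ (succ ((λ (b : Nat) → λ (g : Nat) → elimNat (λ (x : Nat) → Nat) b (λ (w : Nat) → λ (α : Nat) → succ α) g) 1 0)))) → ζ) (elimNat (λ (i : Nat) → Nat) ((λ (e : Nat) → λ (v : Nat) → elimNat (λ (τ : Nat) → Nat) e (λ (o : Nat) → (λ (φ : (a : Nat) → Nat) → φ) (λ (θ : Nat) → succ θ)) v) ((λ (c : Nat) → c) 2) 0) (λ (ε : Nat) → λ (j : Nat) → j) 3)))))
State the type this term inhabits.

the term's type:
  Eq Nat 5 5


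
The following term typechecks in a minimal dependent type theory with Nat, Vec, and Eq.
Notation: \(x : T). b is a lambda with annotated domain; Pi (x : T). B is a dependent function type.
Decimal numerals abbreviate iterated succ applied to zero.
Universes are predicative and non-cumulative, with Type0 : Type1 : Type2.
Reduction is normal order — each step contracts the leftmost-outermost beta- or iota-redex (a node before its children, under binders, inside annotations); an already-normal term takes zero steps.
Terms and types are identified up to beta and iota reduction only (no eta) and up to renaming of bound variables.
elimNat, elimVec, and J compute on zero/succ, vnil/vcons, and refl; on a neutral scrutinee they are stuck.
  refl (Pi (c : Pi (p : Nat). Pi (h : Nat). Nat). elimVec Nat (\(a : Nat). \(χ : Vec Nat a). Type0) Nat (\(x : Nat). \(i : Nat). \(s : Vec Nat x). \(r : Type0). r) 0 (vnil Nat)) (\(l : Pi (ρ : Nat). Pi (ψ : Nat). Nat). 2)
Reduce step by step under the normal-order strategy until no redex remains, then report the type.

normal-order reduction:
  refl (Pi (c : Pi (p : Nat). Pi (h : Nat). Nat). elimVec Nat (\(a : Nat). \(χ : Vec Nat a). Type0) Nat (\(x : Nat). \(i : Nat). \(s : Vec Nat x). \(r : Type0). r) 0 (vnil Nat)) (\(l : Pi (ρ : Nat). Pi (ψ : Nat). Nat). 2)
  ~> refl (Pi (c : Pi (p : Nat). Pi (h : Nat). Nat). Nat) (\(a : Pi (χ : Nat). Pi (x : Nat). Nat). 2)
inferred type:
  Eq (Pi (c : Pi (p : Nat). Pi (h : Nat). Nat). Nat) (\(a : Pi (χ : Nat). Pi (x : Nat). Nat). 2) (\(i : Pi (s : Nat). Pi (r : Nat). Nat). 2)


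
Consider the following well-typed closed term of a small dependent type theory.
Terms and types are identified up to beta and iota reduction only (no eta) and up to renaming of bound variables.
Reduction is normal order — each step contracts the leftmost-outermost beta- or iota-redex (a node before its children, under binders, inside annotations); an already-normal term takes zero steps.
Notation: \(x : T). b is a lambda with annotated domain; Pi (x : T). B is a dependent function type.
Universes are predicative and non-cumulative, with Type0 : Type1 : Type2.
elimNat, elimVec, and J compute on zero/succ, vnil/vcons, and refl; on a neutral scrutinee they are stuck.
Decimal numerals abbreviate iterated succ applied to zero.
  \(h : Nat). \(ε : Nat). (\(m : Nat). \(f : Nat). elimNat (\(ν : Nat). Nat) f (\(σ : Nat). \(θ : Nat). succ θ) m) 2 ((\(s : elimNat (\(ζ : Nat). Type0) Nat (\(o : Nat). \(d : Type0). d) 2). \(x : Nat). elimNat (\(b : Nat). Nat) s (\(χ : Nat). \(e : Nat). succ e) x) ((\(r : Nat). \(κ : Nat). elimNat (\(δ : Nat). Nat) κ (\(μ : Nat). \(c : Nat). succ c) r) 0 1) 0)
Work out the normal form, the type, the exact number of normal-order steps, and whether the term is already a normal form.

resulting normal form:
  \(h : Nat). \(ε : Nat). 3
type:
  Pi (h : Nat). Pi (ε : Nat). Nat
normal-order step count: 15
started in normal form: no
first redex: a beta-redex


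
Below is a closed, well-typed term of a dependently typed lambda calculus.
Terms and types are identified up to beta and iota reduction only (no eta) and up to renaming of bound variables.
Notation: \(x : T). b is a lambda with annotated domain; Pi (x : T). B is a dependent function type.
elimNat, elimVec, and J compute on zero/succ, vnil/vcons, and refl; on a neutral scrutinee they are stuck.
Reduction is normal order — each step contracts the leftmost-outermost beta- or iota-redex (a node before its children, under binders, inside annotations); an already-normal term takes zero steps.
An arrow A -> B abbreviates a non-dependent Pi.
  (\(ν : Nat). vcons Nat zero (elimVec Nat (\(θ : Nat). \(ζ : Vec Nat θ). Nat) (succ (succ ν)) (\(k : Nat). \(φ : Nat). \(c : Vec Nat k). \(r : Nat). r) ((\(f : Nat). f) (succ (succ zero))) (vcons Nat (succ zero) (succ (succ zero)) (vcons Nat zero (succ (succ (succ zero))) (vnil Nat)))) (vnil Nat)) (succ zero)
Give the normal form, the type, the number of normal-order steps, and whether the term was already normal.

reduced normal form:
  vcons Nat zero (succ (succ (succ zero))) (vnil Nat)
inferred type:
  Vec Nat (succ zero)
reduction steps (normal order): 12
started in normal form: no
first redex: a beta-redex


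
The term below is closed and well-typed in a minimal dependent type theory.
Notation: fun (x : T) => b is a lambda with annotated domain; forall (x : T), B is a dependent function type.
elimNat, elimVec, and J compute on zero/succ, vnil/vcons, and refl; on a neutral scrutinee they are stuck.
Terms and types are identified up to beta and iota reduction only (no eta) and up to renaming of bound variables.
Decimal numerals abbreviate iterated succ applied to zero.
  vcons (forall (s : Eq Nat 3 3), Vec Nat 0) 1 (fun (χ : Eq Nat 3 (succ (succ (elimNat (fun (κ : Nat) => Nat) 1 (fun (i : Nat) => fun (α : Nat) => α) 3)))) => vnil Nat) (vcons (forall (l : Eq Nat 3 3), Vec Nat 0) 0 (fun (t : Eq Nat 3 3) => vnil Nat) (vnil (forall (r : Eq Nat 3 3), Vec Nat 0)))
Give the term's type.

inferred type:
  Vec (forall (s : Eq Nat 3 3), Vec Nat 0) 2


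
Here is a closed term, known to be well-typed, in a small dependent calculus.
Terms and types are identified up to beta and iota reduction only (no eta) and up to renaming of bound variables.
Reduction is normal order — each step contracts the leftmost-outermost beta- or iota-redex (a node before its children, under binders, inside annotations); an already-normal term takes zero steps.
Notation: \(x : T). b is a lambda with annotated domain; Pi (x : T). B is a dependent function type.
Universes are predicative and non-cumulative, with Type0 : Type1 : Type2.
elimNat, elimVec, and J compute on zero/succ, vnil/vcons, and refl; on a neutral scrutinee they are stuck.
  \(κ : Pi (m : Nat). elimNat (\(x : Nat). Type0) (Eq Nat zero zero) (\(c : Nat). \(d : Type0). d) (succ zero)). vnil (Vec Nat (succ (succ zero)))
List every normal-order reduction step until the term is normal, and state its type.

normal-order reduction sequence:
  \(κ : Pi (m : Nat). elimNat (\(x : Nat). Type0) (Eq Nat zero zero) (\(c : Nat). \(d : Type0). d) (succ zero)). vnil (Vec Nat (succ (succ zero)))
  ~> \(κ : Pi (m : Nat). (\(x : Nat). \(c : Type0). c) zero (elimNat (\(d : Nat). Type0) (Eq Nat zero zero) (\(o : Nat). \(y : Type0). y) zero)). vnil (Vec Nat (succ (succ zero)))
  ~> \(κ : Pi (m : Nat). (\(x : Type0). x) (elimNat (\(c : Nat). Type0) (Eq Nat zero zero) (\(d : Nat). \(o : Type0). o) zero)). vnil (Vec Nat (succ (succ zero)))
  ~> \(κ : Pi (m : Nat). elimNat (\(x : Nat). Type0) (Eq Nat zero zero) (\(c : Nat). \(d : Type0). d) zero). vnil (Vec Nat (succ (succ zero)))
  ~> \(κ : Pi (m : Nat). Eq Nat zero zero). vnil (Vec Nat (succ (succ zero)))
type:
  Pi (κ : Pi (m : Nat). Eq Nat zero zero). Vec (Vec Nat (succ (succ zero))) zero


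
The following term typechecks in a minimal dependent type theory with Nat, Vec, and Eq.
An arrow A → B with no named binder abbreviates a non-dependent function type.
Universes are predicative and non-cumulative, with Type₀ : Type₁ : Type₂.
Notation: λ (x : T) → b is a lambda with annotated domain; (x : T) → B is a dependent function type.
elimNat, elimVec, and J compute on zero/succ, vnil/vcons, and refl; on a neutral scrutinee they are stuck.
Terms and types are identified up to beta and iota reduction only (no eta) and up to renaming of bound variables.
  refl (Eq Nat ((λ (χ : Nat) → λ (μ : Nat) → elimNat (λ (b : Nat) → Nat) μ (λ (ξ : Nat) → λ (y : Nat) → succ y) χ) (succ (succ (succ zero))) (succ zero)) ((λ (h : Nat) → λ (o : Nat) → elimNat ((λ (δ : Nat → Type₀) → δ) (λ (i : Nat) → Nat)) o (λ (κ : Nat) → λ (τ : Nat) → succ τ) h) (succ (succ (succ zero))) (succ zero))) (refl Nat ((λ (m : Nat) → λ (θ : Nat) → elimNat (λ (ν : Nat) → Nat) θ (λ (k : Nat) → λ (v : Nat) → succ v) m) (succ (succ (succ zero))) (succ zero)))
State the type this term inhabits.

inferred type:
  Eq (Eq Nat (succ (succ (succ (succ zero)))) (succ (succ (succ (succ zero))))) (refl Nat (succ (succ (succ (succ zero))))) (refl Nat (succ (succ (succ (succ zero)))))


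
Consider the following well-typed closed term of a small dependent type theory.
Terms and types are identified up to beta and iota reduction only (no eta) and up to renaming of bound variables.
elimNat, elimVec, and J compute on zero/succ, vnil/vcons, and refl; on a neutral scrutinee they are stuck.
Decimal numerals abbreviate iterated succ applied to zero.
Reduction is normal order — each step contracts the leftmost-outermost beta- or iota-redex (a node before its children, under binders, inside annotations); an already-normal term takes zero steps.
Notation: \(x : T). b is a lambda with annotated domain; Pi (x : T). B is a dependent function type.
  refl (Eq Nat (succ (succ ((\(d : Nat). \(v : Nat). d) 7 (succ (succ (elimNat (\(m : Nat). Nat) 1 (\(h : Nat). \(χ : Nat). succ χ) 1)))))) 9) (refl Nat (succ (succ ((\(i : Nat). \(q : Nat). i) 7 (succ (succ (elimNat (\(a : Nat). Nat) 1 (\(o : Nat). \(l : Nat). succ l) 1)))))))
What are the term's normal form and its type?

reduced normal form:
  refl (Eq Nat 9 9) (refl Nat 9)
type:
  Eq (Eq Nat 9 9) (refl Nat 9) (refl Nat 9)


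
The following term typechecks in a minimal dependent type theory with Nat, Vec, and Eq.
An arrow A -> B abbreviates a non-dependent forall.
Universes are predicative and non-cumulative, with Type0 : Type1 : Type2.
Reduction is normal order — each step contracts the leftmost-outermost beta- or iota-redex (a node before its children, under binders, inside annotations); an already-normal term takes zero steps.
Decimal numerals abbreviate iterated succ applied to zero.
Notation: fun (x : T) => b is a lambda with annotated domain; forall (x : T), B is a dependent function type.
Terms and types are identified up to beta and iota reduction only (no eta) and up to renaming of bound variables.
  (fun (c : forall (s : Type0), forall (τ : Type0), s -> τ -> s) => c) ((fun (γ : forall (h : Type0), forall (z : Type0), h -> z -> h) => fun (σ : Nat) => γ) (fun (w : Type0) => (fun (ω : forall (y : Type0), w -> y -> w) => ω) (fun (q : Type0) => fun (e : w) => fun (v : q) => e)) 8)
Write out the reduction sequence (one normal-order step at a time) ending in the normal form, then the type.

reduction (normal order):
  (fun (c : forall (s : Type0), forall (τ : Type0), s -> τ -> s) => c) ((fun (γ : forall (h : Type0), forall (z : Type0), h -> z -> h) => fun (σ : Nat) => γ) (fun (w : Type0) => (fun (ω : forall (y : Type0), w -> y -> w) => ω) (fun (q : Type0) => fun (e : w) => fun (v : q) => e)) 8)
  ~> (fun (c : forall (s : Type0), forall (τ : Type0), s -> τ -> s) => fun (γ : Nat) => c) (fun (h : Type0) => (fun (z : forall (σ : Type0), h -> σ -> h) => z) (fun (w : Type0) => fun (ω : h) => fun (y : w) => ω)) 8
  ~> (fun (c : Nat) => fun (s : Type0) => (fun (τ : forall (γ : Type0), s -> γ -> s) => τ) (fun (h : Type0) => fun (z : s) => fun (σ : h) => z)) 8
  ~> fun (c : Type0) => (fun (s : forall (τ : Type0), c -> τ -> c) => s) (fun (γ : Type0) => fun (h : c) => fun (z : γ) => h)
  ~> fun (c : Type0) => fun (s : Type0) => fun (τ : c) => fun (γ : s) => τ
the term's type:
  forall (c : Type0), forall (s : Type0), c -> s -> c


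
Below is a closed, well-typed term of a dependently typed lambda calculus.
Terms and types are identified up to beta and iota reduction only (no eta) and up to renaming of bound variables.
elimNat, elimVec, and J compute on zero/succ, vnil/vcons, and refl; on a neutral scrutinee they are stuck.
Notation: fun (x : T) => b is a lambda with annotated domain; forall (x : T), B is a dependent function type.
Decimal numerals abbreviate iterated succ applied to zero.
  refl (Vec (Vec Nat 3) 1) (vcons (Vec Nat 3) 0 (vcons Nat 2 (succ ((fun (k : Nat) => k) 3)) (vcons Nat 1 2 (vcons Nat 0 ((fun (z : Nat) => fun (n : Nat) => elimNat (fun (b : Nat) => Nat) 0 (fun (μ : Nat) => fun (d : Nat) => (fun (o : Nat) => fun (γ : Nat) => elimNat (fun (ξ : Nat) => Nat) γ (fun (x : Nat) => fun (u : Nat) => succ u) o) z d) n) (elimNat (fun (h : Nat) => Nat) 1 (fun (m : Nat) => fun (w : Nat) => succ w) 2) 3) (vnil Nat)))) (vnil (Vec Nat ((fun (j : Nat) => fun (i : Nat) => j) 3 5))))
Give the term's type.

inferred type:
  Eq (Vec (Vec Nat 3) 1) (vcons (Vec Nat 3) 0 (vcons Nat 2 4 (vcons Nat 1 2 (vcons Nat 0 9 (vnil Nat)))) (vnil (Vec Nat 3))) (vcons (Vec Nat 3) 0 (vcons Nat 2 4 (vcons Nat 1 2 (vcons Nat 0 9 (vnil Nat)))) (vnil (Vec Nat 3)))


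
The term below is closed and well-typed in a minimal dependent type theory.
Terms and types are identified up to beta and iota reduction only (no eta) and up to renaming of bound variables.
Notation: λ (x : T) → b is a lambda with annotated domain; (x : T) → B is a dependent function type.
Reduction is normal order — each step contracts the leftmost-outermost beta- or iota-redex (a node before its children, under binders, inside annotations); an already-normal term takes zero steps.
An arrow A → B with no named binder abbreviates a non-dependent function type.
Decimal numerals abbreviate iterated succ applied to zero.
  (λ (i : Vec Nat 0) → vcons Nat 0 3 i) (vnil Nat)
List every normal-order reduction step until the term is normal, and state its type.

normal-order reduction:
  (λ (i : Vec Nat 0) → vcons Nat 0 3 i) (vnil Nat)
  ~> vcons Nat 0 3 (vnil Nat)
the term's type:
  Vec Nat 1


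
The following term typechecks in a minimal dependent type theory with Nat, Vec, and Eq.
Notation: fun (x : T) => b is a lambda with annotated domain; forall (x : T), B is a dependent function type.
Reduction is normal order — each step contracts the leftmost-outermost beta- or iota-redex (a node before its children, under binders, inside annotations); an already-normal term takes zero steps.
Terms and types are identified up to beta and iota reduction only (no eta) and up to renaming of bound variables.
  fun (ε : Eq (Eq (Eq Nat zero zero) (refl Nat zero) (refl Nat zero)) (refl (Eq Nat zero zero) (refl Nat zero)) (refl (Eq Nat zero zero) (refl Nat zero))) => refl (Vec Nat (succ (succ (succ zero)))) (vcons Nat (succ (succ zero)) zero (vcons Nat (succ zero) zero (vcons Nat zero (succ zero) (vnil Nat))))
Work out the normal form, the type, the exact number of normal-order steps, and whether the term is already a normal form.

reduced normal form:
  fun (ε : Eq (Eq (Eq Nat zero zero) (refl Nat zero) (refl Nat zero)) (refl (Eq Nat zero zero) (refl Nat zero)) (refl (Eq Nat zero zero) (refl Nat zero))) => refl (Vec Nat (succ (succ (succ zero)))) (vcons Nat (succ (succ zero)) zero (vcons Nat (succ zero) zero (vcons Nat zero (succ zero) (vnil Nat))))
type:
  forall (ε : Eq (Eq (Eq Nat zero zero) (refl Nat zero) (refl Nat zero)) (refl (Eq Nat zero zero) (refl Nat zero)) (refl (Eq Nat zero zero) (refl Nat zero))), Eq (Vec Nat (succ (succ (succ zero)))) (vcons Nat (succ (succ zero)) zero (vcons Nat (succ zero) zero (vcons Nat zero (succ zero) (vnil Nat)))) (vcons Nat (succ (succ zero)) zero (vcons Nat (succ zero) zero (vcons Nat zero (succ zero) (vnil Nat))))
normal-order step count: 0
term was already normal: yes


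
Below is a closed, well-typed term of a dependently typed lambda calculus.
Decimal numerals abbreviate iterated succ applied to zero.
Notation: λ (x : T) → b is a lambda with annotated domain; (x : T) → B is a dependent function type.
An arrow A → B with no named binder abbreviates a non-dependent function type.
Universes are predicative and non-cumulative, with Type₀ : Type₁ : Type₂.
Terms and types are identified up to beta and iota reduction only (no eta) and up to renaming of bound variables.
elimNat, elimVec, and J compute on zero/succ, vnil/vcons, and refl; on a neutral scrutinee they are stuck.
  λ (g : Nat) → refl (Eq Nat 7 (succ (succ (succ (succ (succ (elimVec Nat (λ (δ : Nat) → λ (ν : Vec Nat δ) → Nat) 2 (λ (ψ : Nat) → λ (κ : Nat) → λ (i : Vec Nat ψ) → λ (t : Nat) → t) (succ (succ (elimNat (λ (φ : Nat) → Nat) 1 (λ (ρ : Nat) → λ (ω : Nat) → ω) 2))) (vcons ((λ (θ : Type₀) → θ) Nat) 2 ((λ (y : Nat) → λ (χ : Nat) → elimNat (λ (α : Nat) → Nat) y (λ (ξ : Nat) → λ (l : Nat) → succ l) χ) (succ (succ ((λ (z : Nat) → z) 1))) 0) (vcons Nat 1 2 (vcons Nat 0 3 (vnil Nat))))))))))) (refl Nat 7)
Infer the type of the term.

the term's type:
  Nat → Eq (Eq Nat 7 7) (refl Nat 7) (refl Nat 7)


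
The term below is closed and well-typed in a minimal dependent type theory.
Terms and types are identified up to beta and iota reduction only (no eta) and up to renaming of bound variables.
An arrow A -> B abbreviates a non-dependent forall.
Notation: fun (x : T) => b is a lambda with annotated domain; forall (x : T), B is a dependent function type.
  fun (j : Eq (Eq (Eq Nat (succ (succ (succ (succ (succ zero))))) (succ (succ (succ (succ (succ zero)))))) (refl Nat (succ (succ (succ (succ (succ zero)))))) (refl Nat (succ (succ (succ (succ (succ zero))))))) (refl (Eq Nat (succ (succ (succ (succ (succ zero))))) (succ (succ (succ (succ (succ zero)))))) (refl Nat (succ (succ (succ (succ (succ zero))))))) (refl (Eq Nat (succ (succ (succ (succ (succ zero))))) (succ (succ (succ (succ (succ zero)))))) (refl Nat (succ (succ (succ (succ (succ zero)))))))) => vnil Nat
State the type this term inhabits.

inferred type:
  Eq (Eq (Eq Nat (succ (succ (succ (succ (succ zero))))) (succ (succ (succ (succ (succ zero)))))) (refl Nat (succ (succ (succ (succ (succ zero)))))) (refl Nat (succ (succ (succ (succ (succ zero))))))) (refl (Eq Nat (succ (succ (succ (succ (succ zero))))) (succ (succ (succ (succ (succ zero)))))) (refl Nat (succ (succ (succ (succ (succ zero))))))) (refl (Eq Nat (succ (succ (succ (succ (succ zero))))) (succ (succ (succ (succ (succ zero)))))) (refl Nat (succ (succ (succ (succ (succ zero))))))) -> Vec Nat zero
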